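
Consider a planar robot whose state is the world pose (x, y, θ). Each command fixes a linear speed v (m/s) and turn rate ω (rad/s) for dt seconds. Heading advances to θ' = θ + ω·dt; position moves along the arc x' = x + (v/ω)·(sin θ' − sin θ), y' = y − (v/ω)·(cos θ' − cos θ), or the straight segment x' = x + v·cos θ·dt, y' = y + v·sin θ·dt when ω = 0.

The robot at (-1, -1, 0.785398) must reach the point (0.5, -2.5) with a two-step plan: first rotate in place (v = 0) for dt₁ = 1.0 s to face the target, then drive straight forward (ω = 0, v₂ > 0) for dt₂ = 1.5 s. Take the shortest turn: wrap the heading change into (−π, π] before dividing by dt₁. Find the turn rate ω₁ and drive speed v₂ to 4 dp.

heading to target = atan2(-2.5−-1, 0.5−-1) = -0.7854
Δθ = wrap(-0.7854 − 0.7854) = -1.5708; ω₁ = Δθ/dt₁ = -1.5708
distance = √((0.5−-1)² + (-2.5−-1)²) = 2.1213; v₂ = distance/dt₂ = 1.4142

ω₁ = -1.5708, v₂ = 1.4142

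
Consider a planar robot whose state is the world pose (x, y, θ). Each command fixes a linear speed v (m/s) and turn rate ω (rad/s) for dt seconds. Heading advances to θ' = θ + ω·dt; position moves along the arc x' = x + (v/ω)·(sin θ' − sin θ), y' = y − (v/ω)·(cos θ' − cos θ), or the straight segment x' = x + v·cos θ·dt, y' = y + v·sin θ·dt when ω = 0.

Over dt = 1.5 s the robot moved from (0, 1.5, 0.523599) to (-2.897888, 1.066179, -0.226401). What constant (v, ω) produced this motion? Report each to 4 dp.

Δθ = -0.226401 − 0.523599 = -0.750000
ω = Δθ/dt = -0.750000/1.5 = -0.5000
R = Δx/(sin θ' − sin θ) = 4.0000
v = R·ω = 4.0000·-0.5000 = -2.0000

v = -2.0000, ω = -0.5000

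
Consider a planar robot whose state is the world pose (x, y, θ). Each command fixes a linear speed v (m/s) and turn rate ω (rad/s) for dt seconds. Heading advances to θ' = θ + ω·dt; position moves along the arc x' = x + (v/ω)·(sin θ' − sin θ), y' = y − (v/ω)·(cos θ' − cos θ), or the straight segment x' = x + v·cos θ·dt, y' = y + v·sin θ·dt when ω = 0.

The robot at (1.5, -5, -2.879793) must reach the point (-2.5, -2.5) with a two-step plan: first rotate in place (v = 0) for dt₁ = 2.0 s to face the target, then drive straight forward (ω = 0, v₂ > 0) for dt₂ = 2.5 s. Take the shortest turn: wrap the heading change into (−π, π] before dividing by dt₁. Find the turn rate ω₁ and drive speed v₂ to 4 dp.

ω₁ = -0.4102, v₂ = 1.8868

heading to target = atan2(-2.5−-5, -2.5−1.5) = 2.5830
Δθ = wrap(2.5830 − -2.8798) = -0.8204; ω₁ = Δθ/dt₁ = -0.4102
distance = √((-2.5−1.5)² + (-2.5−-5)²) = 4.7170; v₂ = distance/dt₂ = 1.8868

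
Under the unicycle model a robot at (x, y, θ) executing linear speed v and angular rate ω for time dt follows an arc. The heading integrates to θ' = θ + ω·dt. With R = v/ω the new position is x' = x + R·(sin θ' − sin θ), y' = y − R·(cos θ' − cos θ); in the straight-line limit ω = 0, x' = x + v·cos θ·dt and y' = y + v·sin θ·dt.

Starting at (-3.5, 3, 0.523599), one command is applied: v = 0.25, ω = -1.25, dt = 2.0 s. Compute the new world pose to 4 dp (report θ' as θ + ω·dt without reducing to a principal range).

θ' = 0.5236 + -1.25·2.0 = -1.9764
R = v/ω = 0.25/-1.25 = -0.2000
x' = -3.5 + -0.2000·(sin -1.9764 − sin 0.5236) = -3.2162
y' = 3 − -0.2000·(cos -1.9764 − cos 0.5236) = 2.7479

(-3.2162, 2.7479, -1.9764)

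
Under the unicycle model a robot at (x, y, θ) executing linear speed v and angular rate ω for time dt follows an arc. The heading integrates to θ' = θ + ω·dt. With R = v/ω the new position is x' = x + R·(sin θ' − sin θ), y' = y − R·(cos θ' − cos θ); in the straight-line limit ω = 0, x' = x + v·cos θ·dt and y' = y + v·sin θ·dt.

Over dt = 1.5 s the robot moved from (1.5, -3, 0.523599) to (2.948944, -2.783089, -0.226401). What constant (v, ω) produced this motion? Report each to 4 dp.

Δθ = -0.226401 − 0.523599 = -0.750000
ω = Δθ/dt = -0.750000/1.5 = -0.5000
R = Δx/(sin θ' − sin θ) = -2.0000
v = R·ω = -2.0000·-0.5000 = 1.0000

v = 1.0000, ω = -0.5000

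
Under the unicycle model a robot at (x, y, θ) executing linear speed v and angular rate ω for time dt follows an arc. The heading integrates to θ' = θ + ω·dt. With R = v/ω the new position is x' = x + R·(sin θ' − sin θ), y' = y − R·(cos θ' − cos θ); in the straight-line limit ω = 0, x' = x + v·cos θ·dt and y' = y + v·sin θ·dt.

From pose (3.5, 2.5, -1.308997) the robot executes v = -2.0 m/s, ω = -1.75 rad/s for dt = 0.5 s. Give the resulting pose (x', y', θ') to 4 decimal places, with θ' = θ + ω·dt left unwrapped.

θ' = -1.3090 + -1.75·0.5 = -2.1840
R = v/ω = -2.0/-1.75 = 1.1429
x' = 3.5 + 1.1429·(sin -2.1840 − sin -1.3090) = 3.6693
y' = 2.5 − 1.1429·(cos -2.1840 − cos -1.3090) = 3.4535

(3.6693, 3.4535, -2.1840)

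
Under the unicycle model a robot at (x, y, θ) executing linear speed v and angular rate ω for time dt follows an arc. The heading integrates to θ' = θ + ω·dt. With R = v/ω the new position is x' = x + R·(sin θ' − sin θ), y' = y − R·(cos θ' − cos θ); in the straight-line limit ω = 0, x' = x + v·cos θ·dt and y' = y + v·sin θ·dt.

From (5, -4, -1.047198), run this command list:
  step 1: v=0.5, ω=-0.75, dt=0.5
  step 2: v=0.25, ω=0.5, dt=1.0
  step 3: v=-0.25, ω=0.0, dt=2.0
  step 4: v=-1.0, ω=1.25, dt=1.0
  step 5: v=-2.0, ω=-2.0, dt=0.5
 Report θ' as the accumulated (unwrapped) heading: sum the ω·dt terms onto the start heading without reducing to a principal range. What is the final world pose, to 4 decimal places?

step 1: θ'=-1.4222 (R=-0.6667) → pose (5.0820, -4.2346, -1.4222)
step 2: θ'=-0.9222 (R=0.5000) → pose (5.1780, -4.4626, -0.9222)
step 3: θ'=-0.9222 (straight) → pose (4.8760, -4.0642, -0.9222)
step 4: θ'=0.3278 (R=-0.8000) → pose (3.9808, -3.7900, 0.3278)
step 5: θ'=-0.6722 (R=1.0000) → pose (3.0362, -3.6257, -0.6722)

(3.0362, -3.6257, -0.6722)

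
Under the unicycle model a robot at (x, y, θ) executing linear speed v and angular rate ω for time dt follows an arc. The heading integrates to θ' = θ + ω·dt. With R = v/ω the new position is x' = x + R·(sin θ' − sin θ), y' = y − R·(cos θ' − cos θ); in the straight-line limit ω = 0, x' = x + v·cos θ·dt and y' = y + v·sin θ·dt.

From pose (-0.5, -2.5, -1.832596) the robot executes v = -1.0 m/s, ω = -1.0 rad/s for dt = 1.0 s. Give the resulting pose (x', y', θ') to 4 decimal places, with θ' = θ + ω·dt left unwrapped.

θ' = -1.8326 + -1.0·1.0 = -2.8326
R = v/ω = -1.0/-1.0 = 1.0000
x' = -0.5 + 1.0000·(sin -2.8326 − sin -1.8326) = 0.1618
y' = -2.5 − 1.0000·(cos -2.8326 − cos -1.8326) = -1.8062

(0.1618, -1.8062, -2.8326)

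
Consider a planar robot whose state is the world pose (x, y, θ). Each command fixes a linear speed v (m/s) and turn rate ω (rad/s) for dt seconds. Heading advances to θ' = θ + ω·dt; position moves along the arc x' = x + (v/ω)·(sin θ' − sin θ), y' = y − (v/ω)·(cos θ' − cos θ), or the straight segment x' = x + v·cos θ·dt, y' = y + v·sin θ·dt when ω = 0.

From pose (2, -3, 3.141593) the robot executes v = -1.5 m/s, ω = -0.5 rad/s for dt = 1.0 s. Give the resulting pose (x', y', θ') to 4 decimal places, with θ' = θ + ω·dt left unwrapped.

θ' = 3.1416 + -0.5·1.0 = 2.6416
R = v/ω = -1.5/-0.5 = 3.0000
x' = 2 + 3.0000·(sin 2.6416 − sin 3.1416) = 3.4383
y' = -3 − 3.0000·(cos 2.6416 − cos 3.1416) = -3.3673

(3.4383, -3.3673, 2.6416)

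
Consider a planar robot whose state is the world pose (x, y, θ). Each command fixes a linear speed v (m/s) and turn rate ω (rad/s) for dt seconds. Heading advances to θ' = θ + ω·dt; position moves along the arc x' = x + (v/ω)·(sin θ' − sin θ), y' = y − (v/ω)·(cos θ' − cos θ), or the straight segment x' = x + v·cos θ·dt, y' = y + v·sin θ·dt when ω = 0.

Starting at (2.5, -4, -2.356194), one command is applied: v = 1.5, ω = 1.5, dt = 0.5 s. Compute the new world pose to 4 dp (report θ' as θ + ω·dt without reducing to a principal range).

(2.2077, -4.6717, -1.6062)

θ' = -2.3562 + 1.5·0.5 = -1.6062
R = v/ω = 1.5/1.5 = 1.0000
x' = 2.5 + 1.0000·(sin -1.6062 − sin -2.3562) = 2.2077
y' = -4 − 1.0000·(cos -1.6062 − cos -2.3562) = -4.6717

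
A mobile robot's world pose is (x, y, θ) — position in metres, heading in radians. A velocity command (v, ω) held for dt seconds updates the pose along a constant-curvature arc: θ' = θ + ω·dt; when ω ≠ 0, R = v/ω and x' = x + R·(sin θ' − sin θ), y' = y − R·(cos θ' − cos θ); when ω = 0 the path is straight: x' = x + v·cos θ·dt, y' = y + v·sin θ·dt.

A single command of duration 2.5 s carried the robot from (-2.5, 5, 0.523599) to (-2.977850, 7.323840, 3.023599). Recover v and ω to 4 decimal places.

Δθ = 3.023599 − 0.523599 = 2.500000
ω = Δθ/dt = 2.500000/2.5 = 1.0000
R = −Δy/(cos θ' − cos θ) = 1.2500
v = R·ω = 1.2500·1.0000 = 1.2500

v = 1.2500, ω = 1.0000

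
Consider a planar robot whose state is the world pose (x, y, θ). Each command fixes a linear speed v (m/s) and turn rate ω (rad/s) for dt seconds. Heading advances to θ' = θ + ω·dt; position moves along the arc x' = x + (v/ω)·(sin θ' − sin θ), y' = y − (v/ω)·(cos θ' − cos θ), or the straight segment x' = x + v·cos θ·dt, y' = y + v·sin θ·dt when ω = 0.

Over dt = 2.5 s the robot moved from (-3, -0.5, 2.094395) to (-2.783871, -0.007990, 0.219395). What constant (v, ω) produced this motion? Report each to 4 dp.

Δθ = 0.219395 − 2.094395 = -1.875000
ω = Δθ/dt = -1.875000/2.5 = -0.7500
R = −Δy/(cos θ' − cos θ) = -0.3333
v = R·ω = -0.3333·-0.7500 = 0.2500

v = 0.2500, ω = -0.7500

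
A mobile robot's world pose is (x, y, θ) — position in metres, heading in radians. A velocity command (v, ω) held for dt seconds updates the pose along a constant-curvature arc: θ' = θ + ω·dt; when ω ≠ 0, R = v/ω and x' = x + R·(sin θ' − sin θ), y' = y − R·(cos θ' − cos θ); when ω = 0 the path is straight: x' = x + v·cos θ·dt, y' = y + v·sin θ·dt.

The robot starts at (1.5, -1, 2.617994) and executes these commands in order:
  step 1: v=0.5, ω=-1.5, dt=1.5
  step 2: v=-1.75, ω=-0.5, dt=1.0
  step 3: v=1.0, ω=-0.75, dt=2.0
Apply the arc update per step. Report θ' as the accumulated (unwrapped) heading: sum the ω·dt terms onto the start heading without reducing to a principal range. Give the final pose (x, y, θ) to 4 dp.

step 1: θ'=0.3680 (R=-0.3333) → pose (1.5468, -0.4003, 0.3680)
step 2: θ'=-0.1320 (R=3.5000) → pose (-0.1730, -0.6042, -0.1320)
step 3: θ'=-1.6320 (R=-1.3333) → pose (0.9823, -2.0075, -1.6320)

(0.9823, -2.0075, -1.6320)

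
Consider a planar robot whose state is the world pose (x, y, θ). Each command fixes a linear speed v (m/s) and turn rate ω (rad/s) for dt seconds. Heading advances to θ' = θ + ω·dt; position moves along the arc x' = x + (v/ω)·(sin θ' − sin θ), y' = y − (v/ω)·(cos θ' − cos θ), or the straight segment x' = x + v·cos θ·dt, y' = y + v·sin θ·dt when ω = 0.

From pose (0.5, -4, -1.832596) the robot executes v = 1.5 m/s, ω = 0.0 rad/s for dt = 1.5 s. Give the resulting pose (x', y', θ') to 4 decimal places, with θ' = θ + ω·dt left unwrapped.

θ' = -1.8326 + 0.0·1.5 = -1.8326
ω = 0 → straight: x' = 0.5 + 1.5·cos(-1.8326)·1.5 = -0.0823
y' = -4 + 1.5·sin(-1.8326)·1.5 = -6.1733

(-0.0823, -6.1733, -1.8326)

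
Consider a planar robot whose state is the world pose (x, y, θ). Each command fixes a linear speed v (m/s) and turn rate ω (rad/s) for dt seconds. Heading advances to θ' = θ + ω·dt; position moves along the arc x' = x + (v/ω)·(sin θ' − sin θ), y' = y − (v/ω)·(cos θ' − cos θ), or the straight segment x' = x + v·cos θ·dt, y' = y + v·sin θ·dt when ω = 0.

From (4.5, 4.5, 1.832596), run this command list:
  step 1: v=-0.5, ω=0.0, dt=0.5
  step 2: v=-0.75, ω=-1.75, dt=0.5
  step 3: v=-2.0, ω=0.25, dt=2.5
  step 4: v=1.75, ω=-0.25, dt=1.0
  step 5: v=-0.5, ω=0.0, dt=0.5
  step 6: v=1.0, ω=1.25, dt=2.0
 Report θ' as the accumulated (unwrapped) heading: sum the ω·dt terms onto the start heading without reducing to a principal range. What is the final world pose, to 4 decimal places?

(1.8952, 1.4992, 3.8326)

step 1: θ'=1.8326 (straight) → pose (4.5647, 4.2585, 1.8326)
step 2: θ'=0.9576 (R=0.4286) → pose (4.5012, 3.9010, 0.9576)
step 3: θ'=1.5826 (R=-8.0000) → pose (3.0443, -0.7973, 1.5826)
step 4: θ'=1.3326 (R=-7.0000) → pose (3.2414, 0.9369, 1.3326)
step 5: θ'=1.3326 (straight) → pose (3.1824, 0.6940, 1.3326)
step 6: θ'=3.8326 (R=0.8000) → pose (1.8952, 1.4992, 3.8326)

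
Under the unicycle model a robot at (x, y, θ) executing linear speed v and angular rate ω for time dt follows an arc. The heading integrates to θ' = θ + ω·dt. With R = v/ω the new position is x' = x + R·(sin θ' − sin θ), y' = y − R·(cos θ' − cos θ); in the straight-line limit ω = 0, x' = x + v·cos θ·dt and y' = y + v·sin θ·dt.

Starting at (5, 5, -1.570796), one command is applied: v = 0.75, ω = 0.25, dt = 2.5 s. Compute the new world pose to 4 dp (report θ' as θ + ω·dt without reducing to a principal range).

(5.5671, 3.2447, -0.9458)

θ' = -1.5708 + 0.25·2.5 = -0.9458
R = v/ω = 0.75/0.25 = 3.0000
x' = 5 + 3.0000·(sin -0.9458 − sin -1.5708) = 5.5671
y' = 5 − 3.0000·(cos -0.9458 − cos -1.5708) = 3.2447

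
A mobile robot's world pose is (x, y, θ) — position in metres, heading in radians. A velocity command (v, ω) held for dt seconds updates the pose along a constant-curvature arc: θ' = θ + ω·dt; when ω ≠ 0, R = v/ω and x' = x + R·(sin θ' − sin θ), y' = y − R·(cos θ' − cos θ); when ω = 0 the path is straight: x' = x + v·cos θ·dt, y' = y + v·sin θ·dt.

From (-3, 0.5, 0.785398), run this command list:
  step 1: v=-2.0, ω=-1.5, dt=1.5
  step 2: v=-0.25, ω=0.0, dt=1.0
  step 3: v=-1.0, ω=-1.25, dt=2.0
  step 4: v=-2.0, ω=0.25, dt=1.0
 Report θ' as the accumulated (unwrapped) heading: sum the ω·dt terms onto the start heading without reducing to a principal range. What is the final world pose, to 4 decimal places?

(-2.3848, 0.8968, -3.7146)

step 1: θ'=-1.4646 (R=1.3333) → pose (-5.2686, 1.3015, -1.4646)
step 2: θ'=-1.4646 (straight) → pose (-5.2951, 1.5501, -1.4646)
step 3: θ'=-3.9646 (R=0.8000) → pose (-3.9131, 2.1789, -3.9646)
step 4: θ'=-3.7146 (R=-8.0000) → pose (-2.3848, 0.8968, -3.7146)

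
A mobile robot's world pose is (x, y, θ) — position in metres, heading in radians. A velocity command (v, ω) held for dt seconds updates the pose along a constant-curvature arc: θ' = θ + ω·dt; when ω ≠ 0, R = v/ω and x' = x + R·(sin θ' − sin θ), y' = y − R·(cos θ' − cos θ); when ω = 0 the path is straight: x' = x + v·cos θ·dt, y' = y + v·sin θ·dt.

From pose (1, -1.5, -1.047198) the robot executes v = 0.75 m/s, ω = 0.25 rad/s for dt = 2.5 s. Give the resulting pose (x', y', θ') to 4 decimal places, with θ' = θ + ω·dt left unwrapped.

θ' = -1.0472 + 0.25·2.5 = -0.4222
R = v/ω = 0.75/0.25 = 3.0000
x' = 1 + 3.0000·(sin -0.4222 − sin -1.0472) = 2.3688
y' = -1.5 − 3.0000·(cos -0.4222 − cos -1.0472) = -2.7366

(2.3688, -2.7366, -0.4222)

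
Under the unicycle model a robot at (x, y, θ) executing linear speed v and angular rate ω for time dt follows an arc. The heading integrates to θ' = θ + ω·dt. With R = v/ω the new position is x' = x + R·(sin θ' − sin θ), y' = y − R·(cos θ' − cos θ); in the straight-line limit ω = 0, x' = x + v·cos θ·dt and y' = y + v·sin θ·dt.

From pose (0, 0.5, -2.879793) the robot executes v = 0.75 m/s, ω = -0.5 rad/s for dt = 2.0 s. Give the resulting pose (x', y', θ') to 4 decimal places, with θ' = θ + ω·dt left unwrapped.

θ' = -2.8798 + -0.5·2.0 = -3.8798
R = v/ω = 0.75/-0.5 = -1.5000
x' = 0 + -1.5000·(sin -3.8798 − sin -2.8798) = -1.3977
y' = 0.5 − -1.5000·(cos -3.8798 − cos -2.8798) = 0.8394

(-1.3977, 0.8394, -3.8798)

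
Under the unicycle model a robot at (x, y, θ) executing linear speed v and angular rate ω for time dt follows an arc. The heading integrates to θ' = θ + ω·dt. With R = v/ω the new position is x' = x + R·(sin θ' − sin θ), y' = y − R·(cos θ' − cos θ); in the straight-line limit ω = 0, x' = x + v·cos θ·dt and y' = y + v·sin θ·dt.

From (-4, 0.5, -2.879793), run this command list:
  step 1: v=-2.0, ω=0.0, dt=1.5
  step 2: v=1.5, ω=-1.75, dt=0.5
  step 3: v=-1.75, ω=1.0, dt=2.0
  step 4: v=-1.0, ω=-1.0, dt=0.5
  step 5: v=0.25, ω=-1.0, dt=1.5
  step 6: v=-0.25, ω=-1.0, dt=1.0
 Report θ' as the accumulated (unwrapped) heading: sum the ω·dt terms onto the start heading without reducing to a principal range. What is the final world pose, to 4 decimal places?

step 1: θ'=-2.8798 (straight) → pose (-1.1022, 1.2765, -2.8798)
step 2: θ'=-3.7548 (R=-0.8571) → pose (-1.8173, 1.4034, -3.7548)
step 3: θ'=-1.7548 (R=-1.7500) → pose (0.9102, 2.5144, -1.7548)
step 4: θ'=-2.2548 (R=1.0000) → pose (1.1183, 2.9633, -2.2548)
step 5: θ'=-3.7548 (R=-0.2500) → pose (0.7807, 2.9169, -3.7548)
step 6: θ'=-4.7548 (R=0.2500) → pose (0.8866, 2.7018, -4.7548)

(0.8866, 2.7018, -4.7548)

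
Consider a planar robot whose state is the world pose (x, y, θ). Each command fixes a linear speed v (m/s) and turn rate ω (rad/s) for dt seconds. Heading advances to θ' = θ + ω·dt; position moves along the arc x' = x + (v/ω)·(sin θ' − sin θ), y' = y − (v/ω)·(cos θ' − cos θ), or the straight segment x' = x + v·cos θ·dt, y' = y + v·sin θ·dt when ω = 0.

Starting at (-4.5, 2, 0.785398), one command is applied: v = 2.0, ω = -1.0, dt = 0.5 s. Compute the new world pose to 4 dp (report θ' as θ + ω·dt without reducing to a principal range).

(-3.6489, 2.5049, 0.2854)

θ' = 0.7854 + -1.0·0.5 = 0.2854
R = v/ω = 2.0/-1.0 = -2.0000
x' = -4.5 + -2.0000·(sin 0.2854 − sin 0.7854) = -3.6489
y' = 2 − -2.0000·(cos 0.2854 − cos 0.7854) = 2.5049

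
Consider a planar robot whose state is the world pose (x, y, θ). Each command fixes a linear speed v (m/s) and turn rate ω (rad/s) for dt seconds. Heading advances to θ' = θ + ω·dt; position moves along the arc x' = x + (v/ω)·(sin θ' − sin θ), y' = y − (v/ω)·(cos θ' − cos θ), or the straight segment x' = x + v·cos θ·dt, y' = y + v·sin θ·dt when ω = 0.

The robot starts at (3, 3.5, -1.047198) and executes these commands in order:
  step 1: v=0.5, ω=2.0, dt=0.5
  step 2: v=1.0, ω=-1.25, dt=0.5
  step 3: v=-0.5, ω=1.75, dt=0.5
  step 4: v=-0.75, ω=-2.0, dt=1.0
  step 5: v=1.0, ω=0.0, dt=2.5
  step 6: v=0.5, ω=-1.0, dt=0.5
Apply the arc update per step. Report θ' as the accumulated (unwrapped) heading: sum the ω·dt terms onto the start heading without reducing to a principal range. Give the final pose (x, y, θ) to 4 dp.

step 1: θ'=-0.0472 (R=0.2500) → pose (3.2047, 3.3753, -0.0472)
step 2: θ'=-0.6722 (R=-0.8000) → pose (3.6651, 3.2021, -0.6722)
step 3: θ'=0.2028 (R=-0.2857) → pose (3.4297, 3.2584, 0.2028)
step 4: θ'=-1.7972 (R=0.3750) → pose (2.9887, 3.7099, -1.7972)
step 5: θ'=-1.7972 (straight) → pose (2.4275, 1.2737, -1.7972)
step 6: θ'=-2.2972 (R=-0.5000) → pose (2.3141, 1.0539, -2.2972)

(2.3141, 1.0539, -2.2972)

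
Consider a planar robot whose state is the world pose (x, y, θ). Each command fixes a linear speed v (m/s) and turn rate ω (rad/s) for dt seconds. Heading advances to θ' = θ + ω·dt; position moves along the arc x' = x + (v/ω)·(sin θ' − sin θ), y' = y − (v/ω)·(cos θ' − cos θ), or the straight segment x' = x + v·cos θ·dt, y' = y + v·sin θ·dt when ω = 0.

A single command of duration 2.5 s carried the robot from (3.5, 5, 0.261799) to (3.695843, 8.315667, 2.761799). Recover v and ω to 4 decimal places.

v = 1.7500, ω = 1.0000

Δθ = 2.761799 − 0.261799 = 2.500000
ω = Δθ/dt = 2.500000/2.5 = 1.0000
R = −Δy/(cos θ' − cos θ) = 1.7500
v = R·ω = 1.7500·1.0000 = 1.7500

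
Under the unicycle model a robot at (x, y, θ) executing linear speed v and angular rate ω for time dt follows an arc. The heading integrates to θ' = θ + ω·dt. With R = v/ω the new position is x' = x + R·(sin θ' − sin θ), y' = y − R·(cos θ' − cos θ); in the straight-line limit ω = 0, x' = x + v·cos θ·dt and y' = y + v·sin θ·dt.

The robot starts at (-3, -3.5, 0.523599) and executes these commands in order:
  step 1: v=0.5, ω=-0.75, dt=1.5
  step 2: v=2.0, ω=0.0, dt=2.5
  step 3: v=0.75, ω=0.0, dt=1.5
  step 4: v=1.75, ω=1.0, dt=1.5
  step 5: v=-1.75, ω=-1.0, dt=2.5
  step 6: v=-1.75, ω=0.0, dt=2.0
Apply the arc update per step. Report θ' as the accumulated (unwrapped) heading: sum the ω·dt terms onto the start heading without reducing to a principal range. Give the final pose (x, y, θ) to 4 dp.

(2.1089, -1.9983, -1.6014)

step 1: θ'=-0.6014 (R=-0.6667) → pose (-2.2895, -3.5277, -0.6014)
step 2: θ'=-0.6014 (straight) → pose (1.8333, -6.3566, -0.6014)
step 3: θ'=-0.6014 (straight) → pose (2.7609, -6.9932, -0.6014)
step 4: θ'=0.8986 (R=1.7500) → pose (5.1203, -6.6400, 0.8986)
step 5: θ'=-1.6014 (R=1.7500) → pose (2.0018, -5.4967, -1.6014)
step 6: θ'=-1.6014 (straight) → pose (2.1089, -1.9983, -1.6014)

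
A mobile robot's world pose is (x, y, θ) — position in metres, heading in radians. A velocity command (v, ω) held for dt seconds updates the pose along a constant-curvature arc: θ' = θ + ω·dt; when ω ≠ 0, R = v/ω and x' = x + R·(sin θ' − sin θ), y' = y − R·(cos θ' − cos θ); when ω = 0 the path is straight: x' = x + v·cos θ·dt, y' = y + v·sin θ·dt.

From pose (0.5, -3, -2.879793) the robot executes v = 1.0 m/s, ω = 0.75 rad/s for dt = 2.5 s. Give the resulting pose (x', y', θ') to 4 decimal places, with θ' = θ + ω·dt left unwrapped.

(-0.2803, -5.0029, -1.0048)

θ' = -2.8798 + 0.75·2.5 = -1.0048
R = v/ω = 1.0/0.75 = 1.3333
x' = 0.5 + 1.3333·(sin -1.0048 − sin -2.8798) = -0.2803
y' = -3 − 1.3333·(cos -1.0048 − cos -2.8798) = -5.0029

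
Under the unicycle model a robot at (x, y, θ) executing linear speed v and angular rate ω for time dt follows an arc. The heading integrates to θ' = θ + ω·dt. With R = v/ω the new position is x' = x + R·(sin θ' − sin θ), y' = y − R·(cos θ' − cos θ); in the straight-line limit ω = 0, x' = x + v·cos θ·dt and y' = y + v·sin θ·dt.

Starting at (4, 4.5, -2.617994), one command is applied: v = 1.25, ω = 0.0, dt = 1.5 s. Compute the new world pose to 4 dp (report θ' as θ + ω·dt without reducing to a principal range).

(2.3762, 3.5625, -2.6180)

θ' = -2.6180 + 0.0·1.5 = -2.6180
ω = 0 → straight: x' = 4 + 1.25·cos(-2.6180)·1.5 = 2.3762
y' = 4.5 + 1.25·sin(-2.6180)·1.5 = 3.5625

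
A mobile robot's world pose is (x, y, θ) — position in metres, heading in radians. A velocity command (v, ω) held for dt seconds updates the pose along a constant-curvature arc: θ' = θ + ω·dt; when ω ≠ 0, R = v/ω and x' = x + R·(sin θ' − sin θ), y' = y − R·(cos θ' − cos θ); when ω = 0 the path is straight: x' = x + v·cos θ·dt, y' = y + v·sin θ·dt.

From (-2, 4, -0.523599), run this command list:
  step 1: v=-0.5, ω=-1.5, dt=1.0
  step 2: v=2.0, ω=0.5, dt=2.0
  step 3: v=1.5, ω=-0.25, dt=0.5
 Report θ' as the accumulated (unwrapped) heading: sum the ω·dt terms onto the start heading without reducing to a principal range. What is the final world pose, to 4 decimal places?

(-1.6029, -0.0598, -1.1486)

step 1: θ'=-2.0236 (R=0.3333) → pose (-2.1331, 4.4345, -2.0236)
step 2: θ'=-1.0236 (R=4.0000) → pose (-1.9521, 0.6034, -1.0236)
step 3: θ'=-1.1486 (R=-6.0000) → pose (-1.6029, -0.0598, -1.1486)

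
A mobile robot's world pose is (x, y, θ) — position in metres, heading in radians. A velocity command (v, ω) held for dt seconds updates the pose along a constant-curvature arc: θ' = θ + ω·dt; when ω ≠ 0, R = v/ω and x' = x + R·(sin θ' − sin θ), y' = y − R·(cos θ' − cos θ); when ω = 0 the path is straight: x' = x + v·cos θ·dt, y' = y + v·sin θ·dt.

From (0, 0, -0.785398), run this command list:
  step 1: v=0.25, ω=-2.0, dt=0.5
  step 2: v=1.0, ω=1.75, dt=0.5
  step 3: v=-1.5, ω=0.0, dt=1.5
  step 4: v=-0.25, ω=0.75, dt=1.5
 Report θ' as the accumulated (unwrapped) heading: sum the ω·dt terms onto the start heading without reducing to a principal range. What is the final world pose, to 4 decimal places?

step 1: θ'=-1.7854 (R=-0.1250) → pose (0.0337, -0.1150, -1.7854)
step 2: θ'=-0.9104 (R=0.5714) → pose (0.1408, -0.5872, -0.9104)
step 3: θ'=-0.9104 (straight) → pose (-1.2394, 1.1897, -0.9104)
step 4: θ'=0.2146 (R=-0.3333) → pose (-1.5737, 1.3109, 0.2146)

(-1.5737, 1.3109, 0.2146)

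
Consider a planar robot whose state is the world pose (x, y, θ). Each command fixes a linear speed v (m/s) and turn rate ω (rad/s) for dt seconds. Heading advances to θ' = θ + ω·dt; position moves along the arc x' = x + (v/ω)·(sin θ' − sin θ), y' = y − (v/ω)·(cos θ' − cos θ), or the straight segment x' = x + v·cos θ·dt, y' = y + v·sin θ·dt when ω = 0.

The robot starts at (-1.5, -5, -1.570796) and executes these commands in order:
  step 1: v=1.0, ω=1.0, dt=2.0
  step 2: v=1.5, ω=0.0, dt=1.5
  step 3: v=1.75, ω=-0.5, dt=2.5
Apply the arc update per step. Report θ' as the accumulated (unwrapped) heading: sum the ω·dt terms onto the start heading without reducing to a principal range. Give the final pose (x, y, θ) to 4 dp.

step 1: θ'=0.4292 (R=1.0000) → pose (-0.0839, -5.9093, 0.4292)
step 2: θ'=0.4292 (straight) → pose (1.9621, -4.9730, 0.4292)
step 3: θ'=-0.8208 (R=-3.5000) → pose (5.9795, -5.7698, -0.8208)

(5.9795, -5.7698, -0.8208)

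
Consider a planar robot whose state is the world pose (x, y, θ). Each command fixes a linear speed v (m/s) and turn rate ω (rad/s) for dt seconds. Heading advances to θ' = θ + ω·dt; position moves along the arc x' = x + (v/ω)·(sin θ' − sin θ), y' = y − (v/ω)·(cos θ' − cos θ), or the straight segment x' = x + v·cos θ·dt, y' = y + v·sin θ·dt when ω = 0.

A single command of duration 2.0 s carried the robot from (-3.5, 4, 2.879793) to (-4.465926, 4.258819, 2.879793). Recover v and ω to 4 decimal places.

Δθ = 2.879793 − 2.879793 = 0.000000
ω = Δθ/dt = 0.000000/2.0 = 0.0000
ω = 0 → v = (Δx·cos θ + Δy·sin θ)/dt = 0.5000

v = 0.5000, ω = 0.0000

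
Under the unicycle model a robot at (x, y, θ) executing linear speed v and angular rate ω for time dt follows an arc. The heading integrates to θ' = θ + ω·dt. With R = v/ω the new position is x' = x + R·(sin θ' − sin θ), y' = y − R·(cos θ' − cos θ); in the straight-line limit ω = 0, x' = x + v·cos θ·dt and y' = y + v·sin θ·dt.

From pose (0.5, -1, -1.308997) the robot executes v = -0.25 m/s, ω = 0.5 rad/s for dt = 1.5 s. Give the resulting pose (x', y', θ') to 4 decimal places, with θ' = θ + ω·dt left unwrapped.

(0.2822, -0.7055, -0.5590)

θ' = -1.3090 + 0.5·1.5 = -0.5590
R = v/ω = -0.25/0.5 = -0.5000
x' = 0.5 + -0.5000·(sin -0.5590 − sin -1.3090) = 0.2822
y' = -1 − -0.5000·(cos -0.5590 − cos -1.3090) = -0.7055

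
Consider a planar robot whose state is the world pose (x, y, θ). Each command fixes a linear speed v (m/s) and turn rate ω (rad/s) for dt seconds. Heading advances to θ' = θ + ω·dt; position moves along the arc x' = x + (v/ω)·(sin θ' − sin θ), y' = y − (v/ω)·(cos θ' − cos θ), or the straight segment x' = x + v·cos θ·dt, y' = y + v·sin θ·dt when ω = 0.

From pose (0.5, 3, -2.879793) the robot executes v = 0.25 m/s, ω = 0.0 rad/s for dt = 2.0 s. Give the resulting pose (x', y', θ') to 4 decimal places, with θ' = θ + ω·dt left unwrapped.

(0.0170, 2.8706, -2.8798)

θ' = -2.8798 + 0.0·2.0 = -2.8798
ω = 0 → straight: x' = 0.5 + 0.25·cos(-2.8798)·2.0 = 0.0170
y' = 3 + 0.25·sin(-2.8798)·2.0 = 2.8706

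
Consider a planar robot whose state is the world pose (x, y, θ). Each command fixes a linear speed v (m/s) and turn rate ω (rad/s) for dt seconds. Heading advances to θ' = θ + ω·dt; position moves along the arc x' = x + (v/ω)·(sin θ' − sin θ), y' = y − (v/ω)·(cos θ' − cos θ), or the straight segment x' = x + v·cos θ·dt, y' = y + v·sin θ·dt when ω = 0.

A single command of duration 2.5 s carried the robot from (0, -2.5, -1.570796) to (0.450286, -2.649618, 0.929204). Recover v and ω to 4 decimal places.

Δθ = 0.929204 − -1.570796 = 2.500000
ω = Δθ/dt = 2.500000/2.5 = 1.0000
R = Δx/(sin θ' − sin θ) = 0.2500
v = R·ω = 0.2500·1.0000 = 0.2500

v = 0.2500, ω = 1.0000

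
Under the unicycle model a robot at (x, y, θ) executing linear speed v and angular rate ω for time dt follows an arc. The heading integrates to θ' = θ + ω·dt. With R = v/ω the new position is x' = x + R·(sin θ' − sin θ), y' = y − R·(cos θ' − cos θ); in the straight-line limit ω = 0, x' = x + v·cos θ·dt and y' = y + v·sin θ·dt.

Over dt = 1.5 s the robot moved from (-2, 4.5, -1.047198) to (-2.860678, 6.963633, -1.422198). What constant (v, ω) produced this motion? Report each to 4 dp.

v = -1.7500, ω = -0.2500

Δθ = -1.422198 − -1.047198 = -0.375000
ω = Δθ/dt = -0.375000/1.5 = -0.2500
R = −Δy/(cos θ' − cos θ) = 7.0000
v = R·ω = 7.0000·-0.2500 = -1.7500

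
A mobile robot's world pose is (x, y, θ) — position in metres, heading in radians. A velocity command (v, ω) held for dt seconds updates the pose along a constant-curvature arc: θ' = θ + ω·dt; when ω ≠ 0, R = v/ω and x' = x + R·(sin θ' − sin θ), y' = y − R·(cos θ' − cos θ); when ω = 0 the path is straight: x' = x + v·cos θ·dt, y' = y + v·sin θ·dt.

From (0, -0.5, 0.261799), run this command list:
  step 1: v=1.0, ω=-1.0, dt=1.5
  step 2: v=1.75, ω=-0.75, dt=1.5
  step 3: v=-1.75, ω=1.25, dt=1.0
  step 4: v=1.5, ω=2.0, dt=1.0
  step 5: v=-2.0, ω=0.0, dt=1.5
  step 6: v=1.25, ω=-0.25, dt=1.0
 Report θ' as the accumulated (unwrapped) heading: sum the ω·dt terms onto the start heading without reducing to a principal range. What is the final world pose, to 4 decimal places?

(1.1704, -3.5545, 0.6368)

step 1: θ'=-1.2382 (R=-1.0000) → pose (1.2040, -1.1394, -1.2382)
step 2: θ'=-2.3632 (R=-2.3333) → pose (0.6369, -3.5627, -2.3632)
step 3: θ'=-1.1132 (R=-1.4000) → pose (0.9098, -1.9473, -1.1132)
step 4: θ'=0.8868 (R=0.7500) → pose (2.1640, -2.0899, 0.8868)
step 5: θ'=0.8868 (straight) → pose (0.2683, -4.4151, 0.8868)
step 6: θ'=0.6368 (R=-5.0000) → pose (1.1704, -3.5545, 0.6368)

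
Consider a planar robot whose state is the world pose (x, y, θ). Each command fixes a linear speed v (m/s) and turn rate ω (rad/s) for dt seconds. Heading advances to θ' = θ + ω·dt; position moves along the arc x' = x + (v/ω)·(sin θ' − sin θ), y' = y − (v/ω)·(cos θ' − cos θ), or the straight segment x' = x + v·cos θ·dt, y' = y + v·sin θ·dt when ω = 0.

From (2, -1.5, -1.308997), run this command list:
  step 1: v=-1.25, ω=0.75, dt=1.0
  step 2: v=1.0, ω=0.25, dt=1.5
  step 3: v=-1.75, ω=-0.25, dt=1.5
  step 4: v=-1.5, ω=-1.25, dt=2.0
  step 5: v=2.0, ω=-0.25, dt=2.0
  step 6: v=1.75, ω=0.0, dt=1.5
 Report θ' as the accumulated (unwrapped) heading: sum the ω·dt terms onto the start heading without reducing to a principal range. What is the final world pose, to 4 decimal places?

step 1: θ'=-0.5590 (R=-1.6667) → pose (1.2740, -0.5184, -0.5590)
step 2: θ'=-0.1840 (R=4.0000) → pose (2.6635, -1.0597, -0.1840)
step 3: θ'=-0.5590 (R=7.0000) → pose (0.2319, -0.1124, -0.5590)
step 4: θ'=-3.0590 (R=1.2000) → pose (0.7693, 2.1009, -3.0590)
step 5: θ'=-3.5590 (R=-8.0000) → pose (-3.1338, 2.7604, -3.5590)
step 6: θ'=-3.5590 (straight) → pose (-5.5335, 3.8246, -3.5590)

(-5.5335, 3.8246, -3.5590)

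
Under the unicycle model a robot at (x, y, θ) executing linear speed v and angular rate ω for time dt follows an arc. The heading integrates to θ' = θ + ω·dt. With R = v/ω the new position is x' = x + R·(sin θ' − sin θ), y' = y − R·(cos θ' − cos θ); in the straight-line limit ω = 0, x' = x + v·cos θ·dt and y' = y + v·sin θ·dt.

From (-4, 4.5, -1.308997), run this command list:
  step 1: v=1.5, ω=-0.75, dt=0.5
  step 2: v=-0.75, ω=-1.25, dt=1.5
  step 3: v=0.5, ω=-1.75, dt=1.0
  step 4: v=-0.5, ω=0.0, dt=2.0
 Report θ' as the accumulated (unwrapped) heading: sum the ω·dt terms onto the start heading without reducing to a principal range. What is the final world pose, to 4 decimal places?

(-3.7876, 3.8316, -5.3090)

step 1: θ'=-1.6840 (R=-2.0000) → pose (-3.9447, 3.7564, -1.6840)
step 2: θ'=-3.5590 (R=0.6000) → pose (-3.1053, 4.2372, -3.5590)
step 3: θ'=-5.3090 (R=-0.2857) → pose (-3.2258, 4.6589, -5.3090)
step 4: θ'=-5.3090 (straight) → pose (-3.7876, 3.8316, -5.3090)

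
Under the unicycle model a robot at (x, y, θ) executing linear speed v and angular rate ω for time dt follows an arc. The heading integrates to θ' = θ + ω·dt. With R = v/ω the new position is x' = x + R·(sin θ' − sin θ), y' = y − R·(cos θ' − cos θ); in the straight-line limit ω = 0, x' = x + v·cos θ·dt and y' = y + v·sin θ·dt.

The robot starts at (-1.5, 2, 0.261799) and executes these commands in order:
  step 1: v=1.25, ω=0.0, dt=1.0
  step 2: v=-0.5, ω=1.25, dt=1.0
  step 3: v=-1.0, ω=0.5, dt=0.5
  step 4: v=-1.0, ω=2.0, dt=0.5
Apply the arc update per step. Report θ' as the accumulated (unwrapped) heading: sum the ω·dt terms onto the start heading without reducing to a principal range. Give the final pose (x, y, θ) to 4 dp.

(-0.2499, 1.0937, 2.7618)

step 1: θ'=0.2618 (straight) → pose (-0.2926, 2.3235, 0.2618)
step 2: θ'=1.5118 (R=-0.4000) → pose (-0.5884, 1.9607, 1.5118)
step 3: θ'=1.7618 (R=-2.0000) → pose (-0.5555, 1.4631, 1.7618)
step 4: θ'=2.7618 (R=-0.5000) → pose (-0.2499, 1.0937, 2.7618)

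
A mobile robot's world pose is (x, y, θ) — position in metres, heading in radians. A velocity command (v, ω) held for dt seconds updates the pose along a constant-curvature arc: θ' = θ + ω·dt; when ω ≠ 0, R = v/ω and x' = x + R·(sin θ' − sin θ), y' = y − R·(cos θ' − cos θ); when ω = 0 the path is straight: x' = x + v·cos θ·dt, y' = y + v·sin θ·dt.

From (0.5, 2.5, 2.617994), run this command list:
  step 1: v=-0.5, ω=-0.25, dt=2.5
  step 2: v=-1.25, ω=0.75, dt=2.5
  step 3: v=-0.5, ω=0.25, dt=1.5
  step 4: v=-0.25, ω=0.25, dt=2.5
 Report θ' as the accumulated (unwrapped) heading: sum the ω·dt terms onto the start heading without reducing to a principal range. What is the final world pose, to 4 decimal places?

(4.5031, 2.2222, 4.8680)

step 1: θ'=1.9930 (R=2.0000) → pose (1.3244, 1.5875, 1.9930)
step 2: θ'=3.8680 (R=-1.6667) → pose (3.9517, 1.0245, 3.8680)
step 3: θ'=4.2430 (R=-2.0000) → pose (4.4070, 1.6149, 4.2430)
step 4: θ'=4.8680 (R=-1.0000) → pose (4.5031, 2.2222, 4.8680)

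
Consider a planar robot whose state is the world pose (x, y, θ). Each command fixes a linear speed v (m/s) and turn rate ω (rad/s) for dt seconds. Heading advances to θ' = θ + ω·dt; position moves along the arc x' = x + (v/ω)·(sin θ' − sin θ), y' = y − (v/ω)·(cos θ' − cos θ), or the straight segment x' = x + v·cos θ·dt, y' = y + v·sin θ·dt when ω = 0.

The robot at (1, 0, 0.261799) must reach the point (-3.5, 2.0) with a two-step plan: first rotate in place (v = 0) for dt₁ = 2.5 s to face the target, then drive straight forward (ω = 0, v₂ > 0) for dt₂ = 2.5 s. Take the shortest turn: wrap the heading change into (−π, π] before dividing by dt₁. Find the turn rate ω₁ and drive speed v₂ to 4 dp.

ω₁ = 0.9846, v₂ = 1.9698

heading to target = atan2(2−0, -3.5−1) = 2.7234
Δθ = wrap(2.7234 − 0.2618) = 2.4616; ω₁ = Δθ/dt₁ = 0.9846
distance = √((-3.5−1)² + (2−0)²) = 4.9244; v₂ = distance/dt₂ = 1.9698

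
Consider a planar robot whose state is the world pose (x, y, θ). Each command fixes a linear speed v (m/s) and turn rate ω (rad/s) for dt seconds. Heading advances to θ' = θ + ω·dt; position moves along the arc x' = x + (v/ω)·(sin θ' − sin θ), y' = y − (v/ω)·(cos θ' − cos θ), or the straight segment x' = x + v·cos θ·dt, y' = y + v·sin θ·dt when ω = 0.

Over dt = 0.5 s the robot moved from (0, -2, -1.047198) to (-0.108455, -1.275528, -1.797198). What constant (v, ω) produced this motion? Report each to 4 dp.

v = -1.5000, ω = -1.5000

Δθ = -1.797198 − -1.047198 = -0.750000
ω = Δθ/dt = -0.750000/0.5 = -1.5000
R = −Δy/(cos θ' − cos θ) = 1.0000
v = R·ω = 1.0000·-1.5000 = -1.5000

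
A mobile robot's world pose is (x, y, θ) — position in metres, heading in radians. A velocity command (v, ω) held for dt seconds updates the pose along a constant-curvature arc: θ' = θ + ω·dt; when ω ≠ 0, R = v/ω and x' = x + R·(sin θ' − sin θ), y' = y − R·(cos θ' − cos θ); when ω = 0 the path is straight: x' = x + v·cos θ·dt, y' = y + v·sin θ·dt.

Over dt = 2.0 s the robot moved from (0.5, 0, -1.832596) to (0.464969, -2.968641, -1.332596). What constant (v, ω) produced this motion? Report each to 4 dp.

v = 1.5000, ω = 0.2500

Δθ = -1.332596 − -1.832596 = 0.500000
ω = Δθ/dt = 0.500000/2.0 = 0.2500
R = −Δy/(cos θ' − cos θ) = 6.0000
v = R·ω = 6.0000·0.2500 = 1.5000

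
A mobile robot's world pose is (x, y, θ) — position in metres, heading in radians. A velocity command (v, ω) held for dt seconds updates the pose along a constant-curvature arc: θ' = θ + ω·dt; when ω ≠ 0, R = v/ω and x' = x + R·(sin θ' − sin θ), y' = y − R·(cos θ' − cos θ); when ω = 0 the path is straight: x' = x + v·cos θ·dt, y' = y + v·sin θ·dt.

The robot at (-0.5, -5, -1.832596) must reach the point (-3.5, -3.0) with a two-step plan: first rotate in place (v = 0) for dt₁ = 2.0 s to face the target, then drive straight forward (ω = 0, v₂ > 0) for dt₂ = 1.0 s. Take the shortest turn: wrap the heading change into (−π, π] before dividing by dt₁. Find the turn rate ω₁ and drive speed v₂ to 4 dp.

ω₁ = -0.9485, v₂ = 3.6056

heading to target = atan2(-3−-5, -3.5−-0.5) = 2.5536
Δθ = wrap(2.5536 − -1.8326) = -1.8970; ω₁ = Δθ/dt₁ = -0.9485
distance = √((-3.5−-0.5)² + (-3−-5)²) = 3.6056; v₂ = distance/dt₂ = 3.6056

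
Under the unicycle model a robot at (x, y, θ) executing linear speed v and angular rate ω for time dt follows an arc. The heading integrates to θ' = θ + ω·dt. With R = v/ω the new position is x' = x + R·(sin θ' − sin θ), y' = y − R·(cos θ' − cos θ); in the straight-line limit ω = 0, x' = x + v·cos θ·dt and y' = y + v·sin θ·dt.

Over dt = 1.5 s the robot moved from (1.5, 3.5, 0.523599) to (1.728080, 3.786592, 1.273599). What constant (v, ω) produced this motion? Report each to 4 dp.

Δθ = 1.273599 − 0.523599 = 0.750000
ω = Δθ/dt = 0.750000/1.5 = 0.5000
R = −Δy/(cos θ' − cos θ) = 0.5000
v = R·ω = 0.5000·0.5000 = 0.2500

v = 0.2500, ω = 0.5000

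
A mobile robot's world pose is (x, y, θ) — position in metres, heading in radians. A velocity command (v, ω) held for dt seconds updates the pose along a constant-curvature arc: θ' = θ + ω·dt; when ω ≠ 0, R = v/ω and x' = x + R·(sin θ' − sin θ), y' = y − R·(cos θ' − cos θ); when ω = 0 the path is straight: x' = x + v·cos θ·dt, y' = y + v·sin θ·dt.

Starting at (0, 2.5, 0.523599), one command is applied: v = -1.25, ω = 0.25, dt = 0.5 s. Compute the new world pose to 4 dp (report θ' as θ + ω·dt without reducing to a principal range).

θ' = 0.5236 + 0.25·0.5 = 0.6486
R = v/ω = -1.25/0.25 = -5.0000
x' = 0 + -5.0000·(sin 0.6486 − sin 0.5236) = -0.5204
y' = 2.5 − -5.0000·(cos 0.6486 − cos 0.5236) = 2.1545

(-0.5204, 2.1545, 0.6486)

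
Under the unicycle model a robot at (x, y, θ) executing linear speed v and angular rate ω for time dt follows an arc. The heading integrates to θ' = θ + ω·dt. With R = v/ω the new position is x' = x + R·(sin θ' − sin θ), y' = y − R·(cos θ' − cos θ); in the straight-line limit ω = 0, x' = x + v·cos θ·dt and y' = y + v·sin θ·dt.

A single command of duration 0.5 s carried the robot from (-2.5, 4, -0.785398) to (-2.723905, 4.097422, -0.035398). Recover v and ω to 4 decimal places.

Δθ = -0.035398 − -0.785398 = 0.750000
ω = Δθ/dt = 0.750000/0.5 = 1.5000
R = Δx/(sin θ' − sin θ) = -0.3333
v = R·ω = -0.3333·1.5000 = -0.5000

v = -0.5000, ω = 1.5000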